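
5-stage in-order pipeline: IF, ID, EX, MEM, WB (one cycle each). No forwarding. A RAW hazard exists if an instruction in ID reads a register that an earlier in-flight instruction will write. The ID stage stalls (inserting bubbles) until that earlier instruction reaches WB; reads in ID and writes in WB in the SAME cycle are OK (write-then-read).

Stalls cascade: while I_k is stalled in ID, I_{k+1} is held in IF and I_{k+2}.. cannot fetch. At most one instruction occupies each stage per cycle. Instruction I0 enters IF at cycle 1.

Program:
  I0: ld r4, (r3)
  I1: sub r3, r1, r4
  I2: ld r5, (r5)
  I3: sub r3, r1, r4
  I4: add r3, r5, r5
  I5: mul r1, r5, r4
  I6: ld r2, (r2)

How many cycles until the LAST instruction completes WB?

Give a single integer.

Answer: 14

Derivation:
I0 ld r4 <- r3: IF@1 ID@2 stall=0 (-) EX@3 MEM@4 WB@5
I1 sub r3 <- r1,r4: IF@2 ID@3 stall=2 (RAW on I0.r4 (WB@5)) EX@6 MEM@7 WB@8
I2 ld r5 <- r5: IF@3 ID@6 stall=0 (-) EX@7 MEM@8 WB@9
I3 sub r3 <- r1,r4: IF@6 ID@7 stall=0 (-) EX@8 MEM@9 WB@10
I4 add r3 <- r5,r5: IF@7 ID@8 stall=1 (RAW on I2.r5 (WB@9)) EX@10 MEM@11 WB@12
I5 mul r1 <- r5,r4: IF@8 ID@10 stall=0 (-) EX@11 MEM@12 WB@13
I6 ld r2 <- r2: IF@10 ID@11 stall=0 (-) EX@12 MEM@13 WB@14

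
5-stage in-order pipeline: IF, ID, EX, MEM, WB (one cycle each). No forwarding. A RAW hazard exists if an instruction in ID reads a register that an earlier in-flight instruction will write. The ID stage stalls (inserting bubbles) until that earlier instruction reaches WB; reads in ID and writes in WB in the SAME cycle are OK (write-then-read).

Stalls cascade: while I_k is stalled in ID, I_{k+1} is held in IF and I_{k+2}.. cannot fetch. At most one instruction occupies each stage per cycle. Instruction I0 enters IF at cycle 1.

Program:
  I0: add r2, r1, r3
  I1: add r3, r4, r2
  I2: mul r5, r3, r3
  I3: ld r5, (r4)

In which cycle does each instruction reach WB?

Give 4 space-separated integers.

Answer: 5 8 11 12

Derivation:
I0 add r2 <- r1,r3: IF@1 ID@2 stall=0 (-) EX@3 MEM@4 WB@5
I1 add r3 <- r4,r2: IF@2 ID@3 stall=2 (RAW on I0.r2 (WB@5)) EX@6 MEM@7 WB@8
I2 mul r5 <- r3,r3: IF@3 ID@6 stall=2 (RAW on I1.r3 (WB@8)) EX@9 MEM@10 WB@11
I3 ld r5 <- r4: IF@6 ID@9 stall=0 (-) EX@10 MEM@11 WB@12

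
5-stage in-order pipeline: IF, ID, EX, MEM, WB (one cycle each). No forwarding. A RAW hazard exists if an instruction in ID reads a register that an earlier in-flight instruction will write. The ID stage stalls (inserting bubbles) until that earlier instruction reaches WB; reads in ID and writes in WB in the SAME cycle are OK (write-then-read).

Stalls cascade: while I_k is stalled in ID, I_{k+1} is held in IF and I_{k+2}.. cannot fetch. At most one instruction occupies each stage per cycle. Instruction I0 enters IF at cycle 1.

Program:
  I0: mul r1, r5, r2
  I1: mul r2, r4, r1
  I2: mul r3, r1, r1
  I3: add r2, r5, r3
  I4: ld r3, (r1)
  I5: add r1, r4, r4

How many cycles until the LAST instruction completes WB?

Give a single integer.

I0 mul r1 <- r5,r2: IF@1 ID@2 stall=0 (-) EX@3 MEM@4 WB@5
I1 mul r2 <- r4,r1: IF@2 ID@3 stall=2 (RAW on I0.r1 (WB@5)) EX@6 MEM@7 WB@8
I2 mul r3 <- r1,r1: IF@3 ID@6 stall=0 (-) EX@7 MEM@8 WB@9
I3 add r2 <- r5,r3: IF@6 ID@7 stall=2 (RAW on I2.r3 (WB@9)) EX@10 MEM@11 WB@12
I4 ld r3 <- r1: IF@7 ID@10 stall=0 (-) EX@11 MEM@12 WB@13
I5 add r1 <- r4,r4: IF@10 ID@11 stall=0 (-) EX@12 MEM@13 WB@14

Answer: 14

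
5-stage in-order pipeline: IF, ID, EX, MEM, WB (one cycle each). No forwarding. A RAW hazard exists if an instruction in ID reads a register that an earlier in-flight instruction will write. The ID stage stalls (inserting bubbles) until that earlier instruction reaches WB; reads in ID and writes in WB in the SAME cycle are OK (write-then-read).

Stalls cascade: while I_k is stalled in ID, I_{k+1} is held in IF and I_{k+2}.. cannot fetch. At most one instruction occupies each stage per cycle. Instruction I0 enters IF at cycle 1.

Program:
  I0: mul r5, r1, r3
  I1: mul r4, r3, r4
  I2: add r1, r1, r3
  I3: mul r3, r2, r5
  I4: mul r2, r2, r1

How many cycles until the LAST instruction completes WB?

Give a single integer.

Answer: 10

Derivation:
I0 mul r5 <- r1,r3: IF@1 ID@2 stall=0 (-) EX@3 MEM@4 WB@5
I1 mul r4 <- r3,r4: IF@2 ID@3 stall=0 (-) EX@4 MEM@5 WB@6
I2 add r1 <- r1,r3: IF@3 ID@4 stall=0 (-) EX@5 MEM@6 WB@7
I3 mul r3 <- r2,r5: IF@4 ID@5 stall=0 (-) EX@6 MEM@7 WB@8
I4 mul r2 <- r2,r1: IF@5 ID@6 stall=1 (RAW on I2.r1 (WB@7)) EX@8 MEM@9 WB@10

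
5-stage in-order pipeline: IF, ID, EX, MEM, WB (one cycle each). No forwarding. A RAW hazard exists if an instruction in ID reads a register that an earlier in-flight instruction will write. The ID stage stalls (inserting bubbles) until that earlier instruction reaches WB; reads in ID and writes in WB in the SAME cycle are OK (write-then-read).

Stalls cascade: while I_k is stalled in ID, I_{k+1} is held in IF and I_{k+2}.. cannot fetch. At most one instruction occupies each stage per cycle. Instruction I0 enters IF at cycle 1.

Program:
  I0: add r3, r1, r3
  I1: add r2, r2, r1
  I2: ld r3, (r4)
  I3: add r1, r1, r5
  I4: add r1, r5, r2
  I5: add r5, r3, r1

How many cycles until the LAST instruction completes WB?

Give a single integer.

I0 add r3 <- r1,r3: IF@1 ID@2 stall=0 (-) EX@3 MEM@4 WB@5
I1 add r2 <- r2,r1: IF@2 ID@3 stall=0 (-) EX@4 MEM@5 WB@6
I2 ld r3 <- r4: IF@3 ID@4 stall=0 (-) EX@5 MEM@6 WB@7
I3 add r1 <- r1,r5: IF@4 ID@5 stall=0 (-) EX@6 MEM@7 WB@8
I4 add r1 <- r5,r2: IF@5 ID@6 stall=0 (-) EX@7 MEM@8 WB@9
I5 add r5 <- r3,r1: IF@6 ID@7 stall=2 (RAW on I4.r1 (WB@9)) EX@10 MEM@11 WB@12

Answer: 12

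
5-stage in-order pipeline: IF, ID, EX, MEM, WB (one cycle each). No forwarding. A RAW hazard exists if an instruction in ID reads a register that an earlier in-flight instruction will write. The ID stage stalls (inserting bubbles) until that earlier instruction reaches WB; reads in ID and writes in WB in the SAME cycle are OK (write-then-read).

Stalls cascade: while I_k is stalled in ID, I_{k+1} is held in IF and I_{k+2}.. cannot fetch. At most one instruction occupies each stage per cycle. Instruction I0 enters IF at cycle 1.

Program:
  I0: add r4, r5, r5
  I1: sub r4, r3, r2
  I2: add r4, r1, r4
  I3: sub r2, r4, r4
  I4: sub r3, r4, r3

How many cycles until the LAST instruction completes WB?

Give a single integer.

Answer: 13

Derivation:
I0 add r4 <- r5,r5: IF@1 ID@2 stall=0 (-) EX@3 MEM@4 WB@5
I1 sub r4 <- r3,r2: IF@2 ID@3 stall=0 (-) EX@4 MEM@5 WB@6
I2 add r4 <- r1,r4: IF@3 ID@4 stall=2 (RAW on I1.r4 (WB@6)) EX@7 MEM@8 WB@9
I3 sub r2 <- r4,r4: IF@4 ID@7 stall=2 (RAW on I2.r4 (WB@9)) EX@10 MEM@11 WB@12
I4 sub r3 <- r4,r3: IF@7 ID@10 stall=0 (-) EX@11 MEM@12 WB@13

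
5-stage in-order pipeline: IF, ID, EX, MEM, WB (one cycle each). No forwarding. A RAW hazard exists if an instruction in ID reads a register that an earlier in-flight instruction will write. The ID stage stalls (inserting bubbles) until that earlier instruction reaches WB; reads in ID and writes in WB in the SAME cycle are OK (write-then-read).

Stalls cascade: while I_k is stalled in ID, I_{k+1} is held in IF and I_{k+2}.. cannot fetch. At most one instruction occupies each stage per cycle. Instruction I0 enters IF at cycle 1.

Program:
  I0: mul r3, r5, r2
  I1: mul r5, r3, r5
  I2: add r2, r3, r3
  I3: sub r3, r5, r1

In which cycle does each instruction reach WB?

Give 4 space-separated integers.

Answer: 5 8 9 11

Derivation:
I0 mul r3 <- r5,r2: IF@1 ID@2 stall=0 (-) EX@3 MEM@4 WB@5
I1 mul r5 <- r3,r5: IF@2 ID@3 stall=2 (RAW on I0.r3 (WB@5)) EX@6 MEM@7 WB@8
I2 add r2 <- r3,r3: IF@3 ID@6 stall=0 (-) EX@7 MEM@8 WB@9
I3 sub r3 <- r5,r1: IF@6 ID@7 stall=1 (RAW on I1.r5 (WB@8)) EX@9 MEM@10 WB@11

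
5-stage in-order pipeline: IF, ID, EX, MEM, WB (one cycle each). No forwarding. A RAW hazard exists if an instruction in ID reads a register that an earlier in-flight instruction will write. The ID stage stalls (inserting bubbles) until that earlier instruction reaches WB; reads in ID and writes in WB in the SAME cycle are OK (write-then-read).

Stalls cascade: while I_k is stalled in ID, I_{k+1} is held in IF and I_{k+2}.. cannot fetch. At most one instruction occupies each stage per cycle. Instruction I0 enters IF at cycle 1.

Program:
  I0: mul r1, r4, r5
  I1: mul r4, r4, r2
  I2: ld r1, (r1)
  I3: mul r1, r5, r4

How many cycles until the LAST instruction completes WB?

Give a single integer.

I0 mul r1 <- r4,r5: IF@1 ID@2 stall=0 (-) EX@3 MEM@4 WB@5
I1 mul r4 <- r4,r2: IF@2 ID@3 stall=0 (-) EX@4 MEM@5 WB@6
I2 ld r1 <- r1: IF@3 ID@4 stall=1 (RAW on I0.r1 (WB@5)) EX@6 MEM@7 WB@8
I3 mul r1 <- r5,r4: IF@4 ID@6 stall=0 (-) EX@7 MEM@8 WB@9

Answer: 9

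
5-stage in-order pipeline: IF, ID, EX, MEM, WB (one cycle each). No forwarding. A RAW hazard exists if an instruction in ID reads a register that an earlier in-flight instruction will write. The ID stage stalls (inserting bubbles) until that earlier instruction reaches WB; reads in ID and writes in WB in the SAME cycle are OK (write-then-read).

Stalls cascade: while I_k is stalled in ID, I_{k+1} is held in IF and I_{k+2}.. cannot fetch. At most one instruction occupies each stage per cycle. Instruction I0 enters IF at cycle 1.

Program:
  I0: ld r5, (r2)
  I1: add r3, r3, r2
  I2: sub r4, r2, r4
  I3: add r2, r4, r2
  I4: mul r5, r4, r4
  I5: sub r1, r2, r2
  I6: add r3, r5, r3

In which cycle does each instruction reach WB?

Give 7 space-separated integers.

Answer: 5 6 7 10 11 13 14

Derivation:
I0 ld r5 <- r2: IF@1 ID@2 stall=0 (-) EX@3 MEM@4 WB@5
I1 add r3 <- r3,r2: IF@2 ID@3 stall=0 (-) EX@4 MEM@5 WB@6
I2 sub r4 <- r2,r4: IF@3 ID@4 stall=0 (-) EX@5 MEM@6 WB@7
I3 add r2 <- r4,r2: IF@4 ID@5 stall=2 (RAW on I2.r4 (WB@7)) EX@8 MEM@9 WB@10
I4 mul r5 <- r4,r4: IF@5 ID@8 stall=0 (-) EX@9 MEM@10 WB@11
I5 sub r1 <- r2,r2: IF@8 ID@9 stall=1 (RAW on I3.r2 (WB@10)) EX@11 MEM@12 WB@13
I6 add r3 <- r5,r3: IF@9 ID@11 stall=0 (-) EX@12 MEM@13 WB@14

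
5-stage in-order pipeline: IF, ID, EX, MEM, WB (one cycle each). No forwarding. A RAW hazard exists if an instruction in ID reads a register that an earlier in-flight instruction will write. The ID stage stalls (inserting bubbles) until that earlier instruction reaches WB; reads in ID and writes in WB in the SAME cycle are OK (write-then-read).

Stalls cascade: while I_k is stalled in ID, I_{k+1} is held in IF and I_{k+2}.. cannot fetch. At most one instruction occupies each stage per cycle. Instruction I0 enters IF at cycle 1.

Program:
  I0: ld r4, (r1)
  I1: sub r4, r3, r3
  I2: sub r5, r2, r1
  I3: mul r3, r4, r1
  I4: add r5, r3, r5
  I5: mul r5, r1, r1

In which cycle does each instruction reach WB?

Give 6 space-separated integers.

I0 ld r4 <- r1: IF@1 ID@2 stall=0 (-) EX@3 MEM@4 WB@5
I1 sub r4 <- r3,r3: IF@2 ID@3 stall=0 (-) EX@4 MEM@5 WB@6
I2 sub r5 <- r2,r1: IF@3 ID@4 stall=0 (-) EX@5 MEM@6 WB@7
I3 mul r3 <- r4,r1: IF@4 ID@5 stall=1 (RAW on I1.r4 (WB@6)) EX@7 MEM@8 WB@9
I4 add r5 <- r3,r5: IF@5 ID@7 stall=2 (RAW on I3.r3 (WB@9)) EX@10 MEM@11 WB@12
I5 mul r5 <- r1,r1: IF@7 ID@10 stall=0 (-) EX@11 MEM@12 WB@13

Answer: 5 6 7 9 12 13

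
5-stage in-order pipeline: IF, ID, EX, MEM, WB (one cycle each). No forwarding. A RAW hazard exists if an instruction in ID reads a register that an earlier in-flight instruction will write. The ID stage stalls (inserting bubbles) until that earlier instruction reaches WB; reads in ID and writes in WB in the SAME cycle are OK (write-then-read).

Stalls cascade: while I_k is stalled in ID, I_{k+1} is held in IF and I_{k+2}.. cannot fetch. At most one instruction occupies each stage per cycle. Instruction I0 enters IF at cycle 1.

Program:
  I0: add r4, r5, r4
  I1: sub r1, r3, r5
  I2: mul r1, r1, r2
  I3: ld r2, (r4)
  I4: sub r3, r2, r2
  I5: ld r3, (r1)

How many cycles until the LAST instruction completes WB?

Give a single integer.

I0 add r4 <- r5,r4: IF@1 ID@2 stall=0 (-) EX@3 MEM@4 WB@5
I1 sub r1 <- r3,r5: IF@2 ID@3 stall=0 (-) EX@4 MEM@5 WB@6
I2 mul r1 <- r1,r2: IF@3 ID@4 stall=2 (RAW on I1.r1 (WB@6)) EX@7 MEM@8 WB@9
I3 ld r2 <- r4: IF@4 ID@7 stall=0 (-) EX@8 MEM@9 WB@10
I4 sub r3 <- r2,r2: IF@7 ID@8 stall=2 (RAW on I3.r2 (WB@10)) EX@11 MEM@12 WB@13
I5 ld r3 <- r1: IF@8 ID@11 stall=0 (-) EX@12 MEM@13 WB@14

Answer: 14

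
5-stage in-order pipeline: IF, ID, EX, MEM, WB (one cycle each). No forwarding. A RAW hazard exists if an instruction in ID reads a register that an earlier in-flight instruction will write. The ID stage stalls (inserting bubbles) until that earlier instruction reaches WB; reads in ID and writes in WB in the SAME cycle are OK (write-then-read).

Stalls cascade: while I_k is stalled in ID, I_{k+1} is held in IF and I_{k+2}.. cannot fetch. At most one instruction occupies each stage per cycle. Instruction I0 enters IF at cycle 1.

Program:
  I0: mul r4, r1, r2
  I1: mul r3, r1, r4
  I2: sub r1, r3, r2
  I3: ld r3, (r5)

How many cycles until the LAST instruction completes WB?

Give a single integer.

I0 mul r4 <- r1,r2: IF@1 ID@2 stall=0 (-) EX@3 MEM@4 WB@5
I1 mul r3 <- r1,r4: IF@2 ID@3 stall=2 (RAW on I0.r4 (WB@5)) EX@6 MEM@7 WB@8
I2 sub r1 <- r3,r2: IF@3 ID@6 stall=2 (RAW on I1.r3 (WB@8)) EX@9 MEM@10 WB@11
I3 ld r3 <- r5: IF@6 ID@9 stall=0 (-) EX@10 MEM@11 WB@12

Answer: 12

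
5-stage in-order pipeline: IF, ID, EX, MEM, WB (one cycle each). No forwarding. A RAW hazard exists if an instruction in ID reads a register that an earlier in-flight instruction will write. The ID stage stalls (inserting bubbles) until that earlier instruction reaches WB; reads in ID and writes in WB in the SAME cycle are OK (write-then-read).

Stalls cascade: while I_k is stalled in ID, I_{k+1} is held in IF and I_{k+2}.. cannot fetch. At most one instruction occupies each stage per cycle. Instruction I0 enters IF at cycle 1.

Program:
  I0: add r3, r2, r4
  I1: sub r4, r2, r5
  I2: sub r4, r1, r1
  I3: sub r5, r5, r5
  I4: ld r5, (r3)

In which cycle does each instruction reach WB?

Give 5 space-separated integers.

I0 add r3 <- r2,r4: IF@1 ID@2 stall=0 (-) EX@3 MEM@4 WB@5
I1 sub r4 <- r2,r5: IF@2 ID@3 stall=0 (-) EX@4 MEM@5 WB@6
I2 sub r4 <- r1,r1: IF@3 ID@4 stall=0 (-) EX@5 MEM@6 WB@7
I3 sub r5 <- r5,r5: IF@4 ID@5 stall=0 (-) EX@6 MEM@7 WB@8
I4 ld r5 <- r3: IF@5 ID@6 stall=0 (-) EX@7 MEM@8 WB@9

Answer: 5 6 7 8 9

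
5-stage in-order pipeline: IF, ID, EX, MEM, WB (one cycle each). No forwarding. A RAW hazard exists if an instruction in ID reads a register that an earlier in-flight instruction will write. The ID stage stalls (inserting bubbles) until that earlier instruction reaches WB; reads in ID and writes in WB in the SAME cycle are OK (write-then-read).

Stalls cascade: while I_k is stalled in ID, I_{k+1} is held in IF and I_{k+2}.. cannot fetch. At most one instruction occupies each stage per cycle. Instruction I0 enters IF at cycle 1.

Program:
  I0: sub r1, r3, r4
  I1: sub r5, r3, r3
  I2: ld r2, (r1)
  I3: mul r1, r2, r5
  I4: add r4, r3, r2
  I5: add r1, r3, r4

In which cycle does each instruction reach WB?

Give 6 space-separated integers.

I0 sub r1 <- r3,r4: IF@1 ID@2 stall=0 (-) EX@3 MEM@4 WB@5
I1 sub r5 <- r3,r3: IF@2 ID@3 stall=0 (-) EX@4 MEM@5 WB@6
I2 ld r2 <- r1: IF@3 ID@4 stall=1 (RAW on I0.r1 (WB@5)) EX@6 MEM@7 WB@8
I3 mul r1 <- r2,r5: IF@4 ID@6 stall=2 (RAW on I2.r2 (WB@8)) EX@9 MEM@10 WB@11
I4 add r4 <- r3,r2: IF@6 ID@9 stall=0 (-) EX@10 MEM@11 WB@12
I5 add r1 <- r3,r4: IF@9 ID@10 stall=2 (RAW on I4.r4 (WB@12)) EX@13 MEM@14 WB@15

Answer: 5 6 8 11 12 15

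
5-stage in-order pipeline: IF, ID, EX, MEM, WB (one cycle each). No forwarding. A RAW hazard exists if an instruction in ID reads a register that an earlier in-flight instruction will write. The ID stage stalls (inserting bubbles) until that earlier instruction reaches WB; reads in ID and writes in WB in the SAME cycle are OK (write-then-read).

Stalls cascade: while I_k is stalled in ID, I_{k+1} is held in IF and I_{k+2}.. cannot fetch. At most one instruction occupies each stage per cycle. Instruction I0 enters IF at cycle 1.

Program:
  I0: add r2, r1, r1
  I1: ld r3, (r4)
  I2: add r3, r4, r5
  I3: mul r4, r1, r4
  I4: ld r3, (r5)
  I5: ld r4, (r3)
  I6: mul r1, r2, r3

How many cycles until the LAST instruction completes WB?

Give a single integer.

I0 add r2 <- r1,r1: IF@1 ID@2 stall=0 (-) EX@3 MEM@4 WB@5
I1 ld r3 <- r4: IF@2 ID@3 stall=0 (-) EX@4 MEM@5 WB@6
I2 add r3 <- r4,r5: IF@3 ID@4 stall=0 (-) EX@5 MEM@6 WB@7
I3 mul r4 <- r1,r4: IF@4 ID@5 stall=0 (-) EX@6 MEM@7 WB@8
I4 ld r3 <- r5: IF@5 ID@6 stall=0 (-) EX@7 MEM@8 WB@9
I5 ld r4 <- r3: IF@6 ID@7 stall=2 (RAW on I4.r3 (WB@9)) EX@10 MEM@11 WB@12
I6 mul r1 <- r2,r3: IF@7 ID@10 stall=0 (-) EX@11 MEM@12 WB@13

Answer: 13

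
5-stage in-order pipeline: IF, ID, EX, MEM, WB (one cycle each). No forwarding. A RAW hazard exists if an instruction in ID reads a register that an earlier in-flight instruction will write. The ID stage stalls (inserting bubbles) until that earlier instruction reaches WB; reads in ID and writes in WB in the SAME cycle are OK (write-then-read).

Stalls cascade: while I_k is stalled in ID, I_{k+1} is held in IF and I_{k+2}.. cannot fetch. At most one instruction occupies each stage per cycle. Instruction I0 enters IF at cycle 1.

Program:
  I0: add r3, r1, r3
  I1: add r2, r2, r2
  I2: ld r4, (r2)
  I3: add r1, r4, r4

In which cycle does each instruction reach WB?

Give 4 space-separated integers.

Answer: 5 6 9 12

Derivation:
I0 add r3 <- r1,r3: IF@1 ID@2 stall=0 (-) EX@3 MEM@4 WB@5
I1 add r2 <- r2,r2: IF@2 ID@3 stall=0 (-) EX@4 MEM@5 WB@6
I2 ld r4 <- r2: IF@3 ID@4 stall=2 (RAW on I1.r2 (WB@6)) EX@7 MEM@8 WB@9
I3 add r1 <- r4,r4: IF@4 ID@7 stall=2 (RAW on I2.r4 (WB@9)) EX@10 MEM@11 WB@12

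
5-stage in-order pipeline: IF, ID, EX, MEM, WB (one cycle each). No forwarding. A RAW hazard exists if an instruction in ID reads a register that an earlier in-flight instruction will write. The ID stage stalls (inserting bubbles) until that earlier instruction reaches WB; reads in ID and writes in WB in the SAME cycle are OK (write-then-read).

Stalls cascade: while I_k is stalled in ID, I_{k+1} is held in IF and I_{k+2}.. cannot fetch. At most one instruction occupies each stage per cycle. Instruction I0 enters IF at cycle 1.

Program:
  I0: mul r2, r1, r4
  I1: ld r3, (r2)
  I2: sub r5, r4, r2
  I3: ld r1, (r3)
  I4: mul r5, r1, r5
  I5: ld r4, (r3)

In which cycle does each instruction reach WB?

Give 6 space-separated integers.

I0 mul r2 <- r1,r4: IF@1 ID@2 stall=0 (-) EX@3 MEM@4 WB@5
I1 ld r3 <- r2: IF@2 ID@3 stall=2 (RAW on I0.r2 (WB@5)) EX@6 MEM@7 WB@8
I2 sub r5 <- r4,r2: IF@3 ID@6 stall=0 (-) EX@7 MEM@8 WB@9
I3 ld r1 <- r3: IF@6 ID@7 stall=1 (RAW on I1.r3 (WB@8)) EX@9 MEM@10 WB@11
I4 mul r5 <- r1,r5: IF@7 ID@9 stall=2 (RAW on I3.r1 (WB@11)) EX@12 MEM@13 WB@14
I5 ld r4 <- r3: IF@9 ID@12 stall=0 (-) EX@13 MEM@14 WB@15

Answer: 5 8 9 11 14 15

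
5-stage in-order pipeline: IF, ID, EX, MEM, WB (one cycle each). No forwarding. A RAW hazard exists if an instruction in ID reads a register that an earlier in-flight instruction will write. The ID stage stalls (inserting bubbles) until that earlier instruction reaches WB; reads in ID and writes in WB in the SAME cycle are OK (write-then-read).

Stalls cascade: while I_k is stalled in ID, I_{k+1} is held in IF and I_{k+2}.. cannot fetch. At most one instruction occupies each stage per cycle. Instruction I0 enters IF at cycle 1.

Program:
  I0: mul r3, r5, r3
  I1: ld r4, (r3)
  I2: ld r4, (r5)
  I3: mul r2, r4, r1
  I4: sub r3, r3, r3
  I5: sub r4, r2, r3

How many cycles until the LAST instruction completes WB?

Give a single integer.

I0 mul r3 <- r5,r3: IF@1 ID@2 stall=0 (-) EX@3 MEM@4 WB@5
I1 ld r4 <- r3: IF@2 ID@3 stall=2 (RAW on I0.r3 (WB@5)) EX@6 MEM@7 WB@8
I2 ld r4 <- r5: IF@3 ID@6 stall=0 (-) EX@7 MEM@8 WB@9
I3 mul r2 <- r4,r1: IF@6 ID@7 stall=2 (RAW on I2.r4 (WB@9)) EX@10 MEM@11 WB@12
I4 sub r3 <- r3,r3: IF@7 ID@10 stall=0 (-) EX@11 MEM@12 WB@13
I5 sub r4 <- r2,r3: IF@10 ID@11 stall=2 (RAW on I4.r3 (WB@13)) EX@14 MEM@15 WB@16

Answer: 16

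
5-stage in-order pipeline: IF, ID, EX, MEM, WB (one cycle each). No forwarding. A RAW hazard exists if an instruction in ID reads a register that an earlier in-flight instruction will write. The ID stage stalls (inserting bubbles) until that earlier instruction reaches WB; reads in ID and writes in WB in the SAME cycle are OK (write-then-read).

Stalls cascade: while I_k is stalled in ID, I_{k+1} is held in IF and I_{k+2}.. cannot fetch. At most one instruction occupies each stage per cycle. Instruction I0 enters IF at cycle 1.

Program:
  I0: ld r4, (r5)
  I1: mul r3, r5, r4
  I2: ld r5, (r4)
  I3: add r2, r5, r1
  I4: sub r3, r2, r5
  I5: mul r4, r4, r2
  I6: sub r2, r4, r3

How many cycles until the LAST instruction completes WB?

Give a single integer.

I0 ld r4 <- r5: IF@1 ID@2 stall=0 (-) EX@3 MEM@4 WB@5
I1 mul r3 <- r5,r4: IF@2 ID@3 stall=2 (RAW on I0.r4 (WB@5)) EX@6 MEM@7 WB@8
I2 ld r5 <- r4: IF@3 ID@6 stall=0 (-) EX@7 MEM@8 WB@9
I3 add r2 <- r5,r1: IF@6 ID@7 stall=2 (RAW on I2.r5 (WB@9)) EX@10 MEM@11 WB@12
I4 sub r3 <- r2,r5: IF@7 ID@10 stall=2 (RAW on I3.r2 (WB@12)) EX@13 MEM@14 WB@15
I5 mul r4 <- r4,r2: IF@10 ID@13 stall=0 (-) EX@14 MEM@15 WB@16
I6 sub r2 <- r4,r3: IF@13 ID@14 stall=2 (RAW on I5.r4 (WB@16)) EX@17 MEM@18 WB@19

Answer: 19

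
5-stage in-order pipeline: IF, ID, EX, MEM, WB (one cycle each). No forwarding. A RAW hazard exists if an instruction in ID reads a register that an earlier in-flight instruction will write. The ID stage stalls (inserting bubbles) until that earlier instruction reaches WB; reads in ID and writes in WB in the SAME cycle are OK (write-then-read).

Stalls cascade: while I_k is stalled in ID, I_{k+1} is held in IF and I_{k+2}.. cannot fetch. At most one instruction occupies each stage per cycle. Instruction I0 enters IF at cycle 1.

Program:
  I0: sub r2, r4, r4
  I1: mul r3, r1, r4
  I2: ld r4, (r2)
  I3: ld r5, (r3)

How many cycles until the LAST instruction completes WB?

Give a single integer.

I0 sub r2 <- r4,r4: IF@1 ID@2 stall=0 (-) EX@3 MEM@4 WB@5
I1 mul r3 <- r1,r4: IF@2 ID@3 stall=0 (-) EX@4 MEM@5 WB@6
I2 ld r4 <- r2: IF@3 ID@4 stall=1 (RAW on I0.r2 (WB@5)) EX@6 MEM@7 WB@8
I3 ld r5 <- r3: IF@4 ID@6 stall=0 (-) EX@7 MEM@8 WB@9

Answer: 9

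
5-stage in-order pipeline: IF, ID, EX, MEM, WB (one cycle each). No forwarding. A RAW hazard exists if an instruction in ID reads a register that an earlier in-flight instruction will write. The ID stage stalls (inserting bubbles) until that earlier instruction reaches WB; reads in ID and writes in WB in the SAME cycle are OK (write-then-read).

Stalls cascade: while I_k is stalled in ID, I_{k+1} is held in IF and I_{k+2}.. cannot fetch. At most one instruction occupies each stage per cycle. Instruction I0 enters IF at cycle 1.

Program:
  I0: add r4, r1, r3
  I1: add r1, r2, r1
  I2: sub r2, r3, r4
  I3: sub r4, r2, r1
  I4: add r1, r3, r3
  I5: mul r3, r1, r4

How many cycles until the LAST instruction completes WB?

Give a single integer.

Answer: 15

Derivation:
I0 add r4 <- r1,r3: IF@1 ID@2 stall=0 (-) EX@3 MEM@4 WB@5
I1 add r1 <- r2,r1: IF@2 ID@3 stall=0 (-) EX@4 MEM@5 WB@6
I2 sub r2 <- r3,r4: IF@3 ID@4 stall=1 (RAW on I0.r4 (WB@5)) EX@6 MEM@7 WB@8
I3 sub r4 <- r2,r1: IF@4 ID@6 stall=2 (RAW on I2.r2 (WB@8)) EX@9 MEM@10 WB@11
I4 add r1 <- r3,r3: IF@6 ID@9 stall=0 (-) EX@10 MEM@11 WB@12
I5 mul r3 <- r1,r4: IF@9 ID@10 stall=2 (RAW on I4.r1 (WB@12)) EX@13 MEM@14 WB@15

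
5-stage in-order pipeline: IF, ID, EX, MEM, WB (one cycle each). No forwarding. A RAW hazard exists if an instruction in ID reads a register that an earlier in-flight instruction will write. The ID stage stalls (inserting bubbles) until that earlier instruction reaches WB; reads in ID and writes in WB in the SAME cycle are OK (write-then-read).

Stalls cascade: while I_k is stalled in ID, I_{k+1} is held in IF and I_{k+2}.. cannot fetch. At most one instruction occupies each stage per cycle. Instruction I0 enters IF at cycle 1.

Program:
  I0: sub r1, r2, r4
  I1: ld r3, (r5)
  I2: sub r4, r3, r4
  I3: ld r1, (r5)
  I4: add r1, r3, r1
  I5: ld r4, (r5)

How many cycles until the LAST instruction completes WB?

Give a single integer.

Answer: 14

Derivation:
I0 sub r1 <- r2,r4: IF@1 ID@2 stall=0 (-) EX@3 MEM@4 WB@5
I1 ld r3 <- r5: IF@2 ID@3 stall=0 (-) EX@4 MEM@5 WB@6
I2 sub r4 <- r3,r4: IF@3 ID@4 stall=2 (RAW on I1.r3 (WB@6)) EX@7 MEM@8 WB@9
I3 ld r1 <- r5: IF@4 ID@7 stall=0 (-) EX@8 MEM@9 WB@10
I4 add r1 <- r3,r1: IF@7 ID@8 stall=2 (RAW on I3.r1 (WB@10)) EX@11 MEM@12 WB@13
I5 ld r4 <- r5: IF@8 ID@11 stall=0 (-) EX@12 MEM@13 WB@14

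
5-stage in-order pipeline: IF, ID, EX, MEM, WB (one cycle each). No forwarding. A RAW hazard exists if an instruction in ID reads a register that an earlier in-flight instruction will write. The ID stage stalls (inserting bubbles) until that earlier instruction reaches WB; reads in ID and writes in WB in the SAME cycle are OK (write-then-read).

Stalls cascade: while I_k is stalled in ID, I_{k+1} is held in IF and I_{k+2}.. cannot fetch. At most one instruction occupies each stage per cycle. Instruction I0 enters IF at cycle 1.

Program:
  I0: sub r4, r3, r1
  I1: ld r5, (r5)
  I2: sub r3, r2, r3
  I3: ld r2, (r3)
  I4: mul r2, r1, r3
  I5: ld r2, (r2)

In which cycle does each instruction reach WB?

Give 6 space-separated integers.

I0 sub r4 <- r3,r1: IF@1 ID@2 stall=0 (-) EX@3 MEM@4 WB@5
I1 ld r5 <- r5: IF@2 ID@3 stall=0 (-) EX@4 MEM@5 WB@6
I2 sub r3 <- r2,r3: IF@3 ID@4 stall=0 (-) EX@5 MEM@6 WB@7
I3 ld r2 <- r3: IF@4 ID@5 stall=2 (RAW on I2.r3 (WB@7)) EX@8 MEM@9 WB@10
I4 mul r2 <- r1,r3: IF@5 ID@8 stall=0 (-) EX@9 MEM@10 WB@11
I5 ld r2 <- r2: IF@8 ID@9 stall=2 (RAW on I4.r2 (WB@11)) EX@12 MEM@13 WB@14

Answer: 5 6 7 10 11 14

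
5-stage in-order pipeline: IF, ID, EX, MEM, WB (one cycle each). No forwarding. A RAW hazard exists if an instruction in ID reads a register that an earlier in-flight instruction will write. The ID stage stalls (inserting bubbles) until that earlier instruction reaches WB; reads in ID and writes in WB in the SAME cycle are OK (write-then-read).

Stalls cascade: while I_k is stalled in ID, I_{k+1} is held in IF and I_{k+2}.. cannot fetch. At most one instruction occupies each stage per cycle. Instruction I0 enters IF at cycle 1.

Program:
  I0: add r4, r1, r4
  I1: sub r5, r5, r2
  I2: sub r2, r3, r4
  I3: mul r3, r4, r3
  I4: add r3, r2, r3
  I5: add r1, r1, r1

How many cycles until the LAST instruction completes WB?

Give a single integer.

I0 add r4 <- r1,r4: IF@1 ID@2 stall=0 (-) EX@3 MEM@4 WB@5
I1 sub r5 <- r5,r2: IF@2 ID@3 stall=0 (-) EX@4 MEM@5 WB@6
I2 sub r2 <- r3,r4: IF@3 ID@4 stall=1 (RAW on I0.r4 (WB@5)) EX@6 MEM@7 WB@8
I3 mul r3 <- r4,r3: IF@4 ID@6 stall=0 (-) EX@7 MEM@8 WB@9
I4 add r3 <- r2,r3: IF@6 ID@7 stall=2 (RAW on I3.r3 (WB@9)) EX@10 MEM@11 WB@12
I5 add r1 <- r1,r1: IF@7 ID@10 stall=0 (-) EX@11 MEM@12 WB@13

Answer: 13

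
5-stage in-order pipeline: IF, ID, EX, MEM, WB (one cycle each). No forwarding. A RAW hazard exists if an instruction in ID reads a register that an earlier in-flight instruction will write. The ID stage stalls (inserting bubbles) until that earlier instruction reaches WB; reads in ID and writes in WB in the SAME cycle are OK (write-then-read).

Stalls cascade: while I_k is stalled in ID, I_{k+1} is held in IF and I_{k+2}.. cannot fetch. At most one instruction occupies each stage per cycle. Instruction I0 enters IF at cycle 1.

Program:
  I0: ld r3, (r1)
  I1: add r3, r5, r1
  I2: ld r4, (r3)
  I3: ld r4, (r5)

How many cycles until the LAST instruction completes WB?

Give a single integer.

I0 ld r3 <- r1: IF@1 ID@2 stall=0 (-) EX@3 MEM@4 WB@5
I1 add r3 <- r5,r1: IF@2 ID@3 stall=0 (-) EX@4 MEM@5 WB@6
I2 ld r4 <- r3: IF@3 ID@4 stall=2 (RAW on I1.r3 (WB@6)) EX@7 MEM@8 WB@9
I3 ld r4 <- r5: IF@4 ID@7 stall=0 (-) EX@8 MEM@9 WB@10

Answer: 10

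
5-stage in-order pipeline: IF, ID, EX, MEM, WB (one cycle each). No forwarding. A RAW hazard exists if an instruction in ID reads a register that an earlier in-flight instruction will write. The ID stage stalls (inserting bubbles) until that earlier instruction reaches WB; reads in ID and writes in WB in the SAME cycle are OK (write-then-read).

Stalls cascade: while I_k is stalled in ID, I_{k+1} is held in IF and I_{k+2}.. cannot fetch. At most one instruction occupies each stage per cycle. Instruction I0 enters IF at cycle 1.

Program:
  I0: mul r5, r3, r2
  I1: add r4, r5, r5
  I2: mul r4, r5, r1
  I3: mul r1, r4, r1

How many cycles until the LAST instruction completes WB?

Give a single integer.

I0 mul r5 <- r3,r2: IF@1 ID@2 stall=0 (-) EX@3 MEM@4 WB@5
I1 add r4 <- r5,r5: IF@2 ID@3 stall=2 (RAW on I0.r5 (WB@5)) EX@6 MEM@7 WB@8
I2 mul r4 <- r5,r1: IF@3 ID@6 stall=0 (-) EX@7 MEM@8 WB@9
I3 mul r1 <- r4,r1: IF@6 ID@7 stall=2 (RAW on I2.r4 (WB@9)) EX@10 MEM@11 WB@12

Answer: 12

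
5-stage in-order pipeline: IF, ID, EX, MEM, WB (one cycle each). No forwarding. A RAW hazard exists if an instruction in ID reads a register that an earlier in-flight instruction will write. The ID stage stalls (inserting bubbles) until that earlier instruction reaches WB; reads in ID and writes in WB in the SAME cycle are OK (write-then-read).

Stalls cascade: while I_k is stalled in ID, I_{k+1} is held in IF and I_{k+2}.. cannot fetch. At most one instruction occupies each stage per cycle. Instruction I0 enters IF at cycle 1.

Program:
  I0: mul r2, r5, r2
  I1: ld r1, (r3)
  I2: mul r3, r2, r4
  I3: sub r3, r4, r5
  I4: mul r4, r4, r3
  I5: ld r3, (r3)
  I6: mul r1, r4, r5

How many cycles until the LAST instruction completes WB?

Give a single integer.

Answer: 15

Derivation:
I0 mul r2 <- r5,r2: IF@1 ID@2 stall=0 (-) EX@3 MEM@4 WB@5
I1 ld r1 <- r3: IF@2 ID@3 stall=0 (-) EX@4 MEM@5 WB@6
I2 mul r3 <- r2,r4: IF@3 ID@4 stall=1 (RAW on I0.r2 (WB@5)) EX@6 MEM@7 WB@8
I3 sub r3 <- r4,r5: IF@4 ID@6 stall=0 (-) EX@7 MEM@8 WB@9
I4 mul r4 <- r4,r3: IF@6 ID@7 stall=2 (RAW on I3.r3 (WB@9)) EX@10 MEM@11 WB@12
I5 ld r3 <- r3: IF@7 ID@10 stall=0 (-) EX@11 MEM@12 WB@13
I6 mul r1 <- r4,r5: IF@10 ID@11 stall=1 (RAW on I4.r4 (WB@12)) EX@13 MEM@14 WB@15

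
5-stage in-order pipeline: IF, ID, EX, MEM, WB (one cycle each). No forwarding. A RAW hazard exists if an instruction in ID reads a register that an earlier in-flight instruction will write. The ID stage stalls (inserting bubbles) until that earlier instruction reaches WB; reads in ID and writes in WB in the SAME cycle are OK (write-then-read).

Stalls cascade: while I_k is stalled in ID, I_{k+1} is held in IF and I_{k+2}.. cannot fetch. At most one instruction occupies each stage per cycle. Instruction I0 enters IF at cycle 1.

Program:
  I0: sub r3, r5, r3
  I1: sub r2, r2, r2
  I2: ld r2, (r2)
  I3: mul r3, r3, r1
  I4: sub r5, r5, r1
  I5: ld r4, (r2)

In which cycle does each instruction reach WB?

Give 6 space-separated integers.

I0 sub r3 <- r5,r3: IF@1 ID@2 stall=0 (-) EX@3 MEM@4 WB@5
I1 sub r2 <- r2,r2: IF@2 ID@3 stall=0 (-) EX@4 MEM@5 WB@6
I2 ld r2 <- r2: IF@3 ID@4 stall=2 (RAW on I1.r2 (WB@6)) EX@7 MEM@8 WB@9
I3 mul r3 <- r3,r1: IF@4 ID@7 stall=0 (-) EX@8 MEM@9 WB@10
I4 sub r5 <- r5,r1: IF@7 ID@8 stall=0 (-) EX@9 MEM@10 WB@11
I5 ld r4 <- r2: IF@8 ID@9 stall=0 (-) EX@10 MEM@11 WB@12

Answer: 5 6 9 10 11 12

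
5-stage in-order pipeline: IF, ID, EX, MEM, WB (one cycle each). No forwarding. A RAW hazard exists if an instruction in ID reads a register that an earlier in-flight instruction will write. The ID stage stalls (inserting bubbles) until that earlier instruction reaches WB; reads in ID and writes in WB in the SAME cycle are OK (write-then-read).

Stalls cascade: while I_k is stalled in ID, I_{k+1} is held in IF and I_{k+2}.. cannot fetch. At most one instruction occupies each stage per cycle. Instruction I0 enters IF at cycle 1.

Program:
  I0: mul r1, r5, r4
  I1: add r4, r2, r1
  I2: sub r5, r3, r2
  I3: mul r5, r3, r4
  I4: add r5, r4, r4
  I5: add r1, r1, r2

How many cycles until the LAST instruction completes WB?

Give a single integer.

I0 mul r1 <- r5,r4: IF@1 ID@2 stall=0 (-) EX@3 MEM@4 WB@5
I1 add r4 <- r2,r1: IF@2 ID@3 stall=2 (RAW on I0.r1 (WB@5)) EX@6 MEM@7 WB@8
I2 sub r5 <- r3,r2: IF@3 ID@6 stall=0 (-) EX@7 MEM@8 WB@9
I3 mul r5 <- r3,r4: IF@6 ID@7 stall=1 (RAW on I1.r4 (WB@8)) EX@9 MEM@10 WB@11
I4 add r5 <- r4,r4: IF@7 ID@9 stall=0 (-) EX@10 MEM@11 WB@12
I5 add r1 <- r1,r2: IF@9 ID@10 stall=0 (-) EX@11 MEM@12 WB@13

Answer: 13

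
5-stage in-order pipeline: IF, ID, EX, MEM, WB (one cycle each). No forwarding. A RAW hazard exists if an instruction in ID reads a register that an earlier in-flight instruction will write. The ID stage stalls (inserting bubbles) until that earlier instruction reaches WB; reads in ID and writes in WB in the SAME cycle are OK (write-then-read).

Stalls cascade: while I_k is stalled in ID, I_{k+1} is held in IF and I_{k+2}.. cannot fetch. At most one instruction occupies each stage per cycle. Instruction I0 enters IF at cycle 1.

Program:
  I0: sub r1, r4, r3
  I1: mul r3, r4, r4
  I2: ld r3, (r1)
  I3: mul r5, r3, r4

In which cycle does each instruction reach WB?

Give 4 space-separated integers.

I0 sub r1 <- r4,r3: IF@1 ID@2 stall=0 (-) EX@3 MEM@4 WB@5
I1 mul r3 <- r4,r4: IF@2 ID@3 stall=0 (-) EX@4 MEM@5 WB@6
I2 ld r3 <- r1: IF@3 ID@4 stall=1 (RAW on I0.r1 (WB@5)) EX@6 MEM@7 WB@8
I3 mul r5 <- r3,r4: IF@4 ID@6 stall=2 (RAW on I2.r3 (WB@8)) EX@9 MEM@10 WB@11

Answer: 5 6 8 11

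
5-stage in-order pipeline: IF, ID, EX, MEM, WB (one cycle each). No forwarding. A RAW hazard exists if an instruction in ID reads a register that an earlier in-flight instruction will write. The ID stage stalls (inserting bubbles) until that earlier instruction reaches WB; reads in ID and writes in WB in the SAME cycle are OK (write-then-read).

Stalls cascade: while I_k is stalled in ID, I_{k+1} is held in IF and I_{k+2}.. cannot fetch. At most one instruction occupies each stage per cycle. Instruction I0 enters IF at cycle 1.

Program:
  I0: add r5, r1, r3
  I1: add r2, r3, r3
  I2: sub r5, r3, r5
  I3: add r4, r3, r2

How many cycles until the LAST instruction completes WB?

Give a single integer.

I0 add r5 <- r1,r3: IF@1 ID@2 stall=0 (-) EX@3 MEM@4 WB@5
I1 add r2 <- r3,r3: IF@2 ID@3 stall=0 (-) EX@4 MEM@5 WB@6
I2 sub r5 <- r3,r5: IF@3 ID@4 stall=1 (RAW on I0.r5 (WB@5)) EX@6 MEM@7 WB@8
I3 add r4 <- r3,r2: IF@4 ID@6 stall=0 (-) EX@7 MEM@8 WB@9

Answer: 9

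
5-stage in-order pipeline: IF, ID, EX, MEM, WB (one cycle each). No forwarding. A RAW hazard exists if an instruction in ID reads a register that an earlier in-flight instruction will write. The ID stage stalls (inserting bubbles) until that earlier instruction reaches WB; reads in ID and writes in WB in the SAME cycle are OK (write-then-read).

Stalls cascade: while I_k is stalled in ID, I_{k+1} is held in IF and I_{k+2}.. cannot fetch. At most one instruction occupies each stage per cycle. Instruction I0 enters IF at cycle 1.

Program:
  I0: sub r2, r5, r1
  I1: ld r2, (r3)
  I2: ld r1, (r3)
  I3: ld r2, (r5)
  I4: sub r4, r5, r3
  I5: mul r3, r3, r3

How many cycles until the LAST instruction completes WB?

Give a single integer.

Answer: 10

Derivation:
I0 sub r2 <- r5,r1: IF@1 ID@2 stall=0 (-) EX@3 MEM@4 WB@5
I1 ld r2 <- r3: IF@2 ID@3 stall=0 (-) EX@4 MEM@5 WB@6
I2 ld r1 <- r3: IF@3 ID@4 stall=0 (-) EX@5 MEM@6 WB@7
I3 ld r2 <- r5: IF@4 ID@5 stall=0 (-) EX@6 MEM@7 WB@8
I4 sub r4 <- r5,r3: IF@5 ID@6 stall=0 (-) EX@7 MEM@8 WB@9
I5 mul r3 <- r3,r3: IF@6 ID@7 stall=0 (-) EX@8 MEM@9 WB@10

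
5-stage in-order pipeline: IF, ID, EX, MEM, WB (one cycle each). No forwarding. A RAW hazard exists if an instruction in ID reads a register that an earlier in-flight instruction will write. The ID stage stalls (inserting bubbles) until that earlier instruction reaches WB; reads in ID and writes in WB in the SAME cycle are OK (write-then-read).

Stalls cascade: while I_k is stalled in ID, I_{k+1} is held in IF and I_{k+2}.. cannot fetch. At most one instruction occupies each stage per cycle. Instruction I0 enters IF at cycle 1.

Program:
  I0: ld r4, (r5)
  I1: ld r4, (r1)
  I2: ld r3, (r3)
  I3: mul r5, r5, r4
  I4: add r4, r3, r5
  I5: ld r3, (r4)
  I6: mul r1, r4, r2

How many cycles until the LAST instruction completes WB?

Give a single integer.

I0 ld r4 <- r5: IF@1 ID@2 stall=0 (-) EX@3 MEM@4 WB@5
I1 ld r4 <- r1: IF@2 ID@3 stall=0 (-) EX@4 MEM@5 WB@6
I2 ld r3 <- r3: IF@3 ID@4 stall=0 (-) EX@5 MEM@6 WB@7
I3 mul r5 <- r5,r4: IF@4 ID@5 stall=1 (RAW on I1.r4 (WB@6)) EX@7 MEM@8 WB@9
I4 add r4 <- r3,r5: IF@5 ID@7 stall=2 (RAW on I3.r5 (WB@9)) EX@10 MEM@11 WB@12
I5 ld r3 <- r4: IF@7 ID@10 stall=2 (RAW on I4.r4 (WB@12)) EX@13 MEM@14 WB@15
I6 mul r1 <- r4,r2: IF@10 ID@13 stall=0 (-) EX@14 MEM@15 WB@16

Answer: 16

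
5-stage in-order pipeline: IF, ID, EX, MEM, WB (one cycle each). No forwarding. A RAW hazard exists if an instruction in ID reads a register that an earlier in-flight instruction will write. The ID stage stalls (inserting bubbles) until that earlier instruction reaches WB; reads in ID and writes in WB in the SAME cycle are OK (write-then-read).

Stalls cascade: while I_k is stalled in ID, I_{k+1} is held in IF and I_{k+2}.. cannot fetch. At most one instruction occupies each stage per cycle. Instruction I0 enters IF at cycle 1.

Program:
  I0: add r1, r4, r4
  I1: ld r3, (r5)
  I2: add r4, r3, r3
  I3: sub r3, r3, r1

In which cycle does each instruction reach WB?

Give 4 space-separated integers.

I0 add r1 <- r4,r4: IF@1 ID@2 stall=0 (-) EX@3 MEM@4 WB@5
I1 ld r3 <- r5: IF@2 ID@3 stall=0 (-) EX@4 MEM@5 WB@6
I2 add r4 <- r3,r3: IF@3 ID@4 stall=2 (RAW on I1.r3 (WB@6)) EX@7 MEM@8 WB@9
I3 sub r3 <- r3,r1: IF@4 ID@7 stall=0 (-) EX@8 MEM@9 WB@10

Answer: 5 6 9 10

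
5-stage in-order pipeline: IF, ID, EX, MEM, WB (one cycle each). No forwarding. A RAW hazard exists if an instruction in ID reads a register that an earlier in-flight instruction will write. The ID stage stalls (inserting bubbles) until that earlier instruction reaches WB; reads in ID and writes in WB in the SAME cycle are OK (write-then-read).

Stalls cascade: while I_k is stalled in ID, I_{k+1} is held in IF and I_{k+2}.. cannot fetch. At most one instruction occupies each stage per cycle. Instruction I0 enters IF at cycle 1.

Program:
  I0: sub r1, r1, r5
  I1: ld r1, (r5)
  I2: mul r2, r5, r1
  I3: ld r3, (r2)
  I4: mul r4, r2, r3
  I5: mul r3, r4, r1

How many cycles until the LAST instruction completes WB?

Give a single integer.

Answer: 18

Derivation:
I0 sub r1 <- r1,r5: IF@1 ID@2 stall=0 (-) EX@3 MEM@4 WB@5
I1 ld r1 <- r5: IF@2 ID@3 stall=0 (-) EX@4 MEM@5 WB@6
I2 mul r2 <- r5,r1: IF@3 ID@4 stall=2 (RAW on I1.r1 (WB@6)) EX@7 MEM@8 WB@9
I3 ld r3 <- r2: IF@4 ID@7 stall=2 (RAW on I2.r2 (WB@9)) EX@10 MEM@11 WB@12
I4 mul r4 <- r2,r3: IF@7 ID@10 stall=2 (RAW on I3.r3 (WB@12)) EX@13 MEM@14 WB@15
I5 mul r3 <- r4,r1: IF@10 ID@13 stall=2 (RAW on I4.r4 (WB@15)) EX@16 MEM@17 WB@18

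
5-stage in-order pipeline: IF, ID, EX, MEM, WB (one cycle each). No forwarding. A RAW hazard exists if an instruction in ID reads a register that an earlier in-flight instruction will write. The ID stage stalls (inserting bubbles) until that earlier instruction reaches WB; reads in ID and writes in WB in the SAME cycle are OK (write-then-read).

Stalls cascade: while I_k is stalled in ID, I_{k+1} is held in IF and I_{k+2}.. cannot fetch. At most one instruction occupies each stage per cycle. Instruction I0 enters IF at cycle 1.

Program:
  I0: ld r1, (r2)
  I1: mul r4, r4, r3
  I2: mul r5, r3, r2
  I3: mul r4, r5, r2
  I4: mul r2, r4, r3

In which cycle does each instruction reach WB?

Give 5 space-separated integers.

I0 ld r1 <- r2: IF@1 ID@2 stall=0 (-) EX@3 MEM@4 WB@5
I1 mul r4 <- r4,r3: IF@2 ID@3 stall=0 (-) EX@4 MEM@5 WB@6
I2 mul r5 <- r3,r2: IF@3 ID@4 stall=0 (-) EX@5 MEM@6 WB@7
I3 mul r4 <- r5,r2: IF@4 ID@5 stall=2 (RAW on I2.r5 (WB@7)) EX@8 MEM@9 WB@10
I4 mul r2 <- r4,r3: IF@5 ID@8 stall=2 (RAW on I3.r4 (WB@10)) EX@11 MEM@12 WB@13

Answer: 5 6 7 10 13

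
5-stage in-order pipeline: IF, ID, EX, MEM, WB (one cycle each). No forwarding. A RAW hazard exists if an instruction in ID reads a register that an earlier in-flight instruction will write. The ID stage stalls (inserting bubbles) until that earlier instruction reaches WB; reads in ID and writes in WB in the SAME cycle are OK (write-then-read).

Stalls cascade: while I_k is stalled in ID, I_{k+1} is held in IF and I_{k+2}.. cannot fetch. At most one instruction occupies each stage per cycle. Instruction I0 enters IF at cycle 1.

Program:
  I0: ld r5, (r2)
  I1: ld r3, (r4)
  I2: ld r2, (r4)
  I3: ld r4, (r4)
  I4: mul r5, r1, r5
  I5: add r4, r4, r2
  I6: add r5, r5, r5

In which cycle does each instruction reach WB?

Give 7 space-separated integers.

Answer: 5 6 7 8 9 11 12

Derivation:
I0 ld r5 <- r2: IF@1 ID@2 stall=0 (-) EX@3 MEM@4 WB@5
I1 ld r3 <- r4: IF@2 ID@3 stall=0 (-) EX@4 MEM@5 WB@6
I2 ld r2 <- r4: IF@3 ID@4 stall=0 (-) EX@5 MEM@6 WB@7
I3 ld r4 <- r4: IF@4 ID@5 stall=0 (-) EX@6 MEM@7 WB@8
I4 mul r5 <- r1,r5: IF@5 ID@6 stall=0 (-) EX@7 MEM@8 WB@9
I5 add r4 <- r4,r2: IF@6 ID@7 stall=1 (RAW on I3.r4 (WB@8)) EX@9 MEM@10 WB@11
I6 add r5 <- r5,r5: IF@7 ID@9 stall=0 (-) EX@10 MEM@11 WB@12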